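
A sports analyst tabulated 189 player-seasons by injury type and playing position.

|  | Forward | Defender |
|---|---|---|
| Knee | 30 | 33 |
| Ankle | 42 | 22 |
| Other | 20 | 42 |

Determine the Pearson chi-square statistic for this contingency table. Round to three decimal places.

Row totals: 63, 64, 62. Column totals: 92, 97. Grand total N = 189.
Expected counts (row total × column total / N):
  Knee, Forward: 63×92/189 = 30.6667
  Knee, Defender: 63×97/189 = 32.3333
  Ankle, Forward: 64×92/189 = 31.1534
  Ankle, Defender: 64×97/189 = 32.8466
  Other, Forward: 62×92/189 = 30.1799
  Other, Defender: 62×97/189 = 31.8201
Contributions (O − E)²/E:
  (30 − 30.6667)²/30.6667 = 0.0145
  (33 − 32.3333)²/32.3333 = 0.0137
  (42 − 31.1534)²/31.1534 = 3.7764
  (22 − 32.8466)²/32.8466 = 3.5818
  (20 − 30.1799)²/30.1799 = 3.4338
  (42 − 31.8201)²/31.8201 = 3.2568
χ² = 0.0145 + 0.0137 + 3.7764 + 3.5818 + 3.4338 + 3.2568 = 14.077

14.077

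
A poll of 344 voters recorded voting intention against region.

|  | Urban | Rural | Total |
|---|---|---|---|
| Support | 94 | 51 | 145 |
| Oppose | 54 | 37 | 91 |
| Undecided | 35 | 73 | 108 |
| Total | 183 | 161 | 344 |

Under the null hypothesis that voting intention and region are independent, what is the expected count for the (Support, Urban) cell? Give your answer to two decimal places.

77.14

Row total (Support) = 145; column total (Urban) = 183; grand total N = 344.
Expected count = (row total × column total) / N = 145 × 183 / 344 = 77.14.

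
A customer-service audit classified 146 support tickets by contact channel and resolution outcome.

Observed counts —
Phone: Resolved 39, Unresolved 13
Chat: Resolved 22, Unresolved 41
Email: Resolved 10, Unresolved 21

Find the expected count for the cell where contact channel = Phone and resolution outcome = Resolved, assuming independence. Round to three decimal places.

25.288

Row total (Phone) = 52; column total (Resolved) = 71; grand total N = 146.
Expected count = (row total × column total) / N = 52 × 71 / 146 = 25.288.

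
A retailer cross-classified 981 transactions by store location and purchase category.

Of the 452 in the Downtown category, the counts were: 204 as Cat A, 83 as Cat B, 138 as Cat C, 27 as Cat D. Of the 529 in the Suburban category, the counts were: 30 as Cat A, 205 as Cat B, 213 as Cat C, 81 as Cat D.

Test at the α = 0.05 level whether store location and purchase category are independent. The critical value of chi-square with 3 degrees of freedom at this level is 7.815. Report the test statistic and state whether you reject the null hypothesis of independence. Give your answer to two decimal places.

219.40; reject H₀

Row totals: 452, 529. Column totals: 234, 288, 351, 108. Grand total N = 981.
Expected counts (row total × column total / N):
  Downtown, Cat A: 452×234/981 = 107.8165
  Downtown, Cat B: 452×288/981 = 132.6972
  Downtown, Cat C: 452×351/981 = 161.7248
  Downtown, Cat D: 452×108/981 = 49.7615
  Suburban, Cat A: 529×234/981 = 126.1835
  Suburban, Cat B: 529×288/981 = 155.3028
  Suburban, Cat C: 529×351/981 = 189.2752
  Suburban, Cat D: 529×108/981 = 58.2385
Contributions (O − E)²/E:
  (204 − 107.8165)²/107.8165 = 85.8057
  (83 − 132.6972)²/132.6972 = 18.6124
  (138 − 161.7248)²/161.7248 = 3.4804
  (27 − 49.7615)²/49.7615 = 10.4114
  (30 − 126.1835)²/126.1835 = 73.3160
  (205 − 155.3028)²/155.3028 = 15.9032
  (213 − 189.2752)²/189.2752 = 2.9738
  (81 − 58.2385)²/58.2385 = 8.8959
χ² = 85.8057 + 18.6124 + 3.4804 + 10.4114 + 73.3160 + 15.9032 + 2.9738 + 8.8959 = 219.40
df = (2−1)(4−1) = 3. Since 219.40 > 7.815, reject the null hypothesis of independence at α = 0.05.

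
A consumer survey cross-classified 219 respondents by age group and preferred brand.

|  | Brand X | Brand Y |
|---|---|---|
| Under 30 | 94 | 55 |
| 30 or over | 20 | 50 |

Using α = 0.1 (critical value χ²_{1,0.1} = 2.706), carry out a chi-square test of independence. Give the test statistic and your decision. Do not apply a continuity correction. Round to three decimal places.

22.734; reject H₀

Row totals: 149, 70. Column totals: 114, 105. Grand total N = 219.
Expected counts (row total × column total / N):
  Under 30, Brand X: 149×114/219 = 77.5616
  Under 30, Brand Y: 149×105/219 = 71.4384
  30 or over, Brand X: 70×114/219 = 36.4384
  30 or over, Brand Y: 70×105/219 = 33.5616
Contributions (O − E)²/E:
  (94 − 77.5616)²/77.5616 = 3.4840
  (55 − 71.4384)²/71.4384 = 3.7826
  (20 − 36.4384)²/36.4384 = 7.4158
  (50 − 33.5616)²/33.5616 = 8.0515
χ² = 3.4840 + 3.7826 + 7.4158 + 8.0515 = 22.734
df = (2−1)(2−1) = 1. Since 22.734 > 2.706, reject the null hypothesis of independence at α = 0.1.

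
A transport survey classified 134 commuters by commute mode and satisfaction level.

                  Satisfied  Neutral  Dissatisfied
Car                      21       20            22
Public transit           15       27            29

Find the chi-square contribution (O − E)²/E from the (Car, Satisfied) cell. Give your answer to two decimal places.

0.98

Row total (Car) = 63; column total (Satisfied) = 36; N = 134.
Expected count E = 63 × 36 / 134 = 16.9254.
Contribution = (O − E)²/E = (21 − 16.9254)² / 16.9254 = 0.98.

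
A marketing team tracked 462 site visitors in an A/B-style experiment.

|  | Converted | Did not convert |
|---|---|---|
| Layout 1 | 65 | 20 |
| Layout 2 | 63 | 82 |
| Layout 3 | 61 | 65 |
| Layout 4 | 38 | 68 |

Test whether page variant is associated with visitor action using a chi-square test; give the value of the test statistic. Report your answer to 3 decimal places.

Row totals: 85, 145, 126, 106. Column totals: 227, 235. Grand total N = 462.
Expected counts (row total × column total / N):
  Layout 1, Converted: 85×227/462 = 41.7641
  Layout 1, Did not convert: 85×235/462 = 43.2359
  Layout 2, Converted: 145×227/462 = 71.2446
  Layout 2, Did not convert: 145×235/462 = 73.7554
  Layout 3, Converted: 126×227/462 = 61.9091
  Layout 3, Did not convert: 126×235/462 = 64.0909
  Layout 4, Converted: 106×227/462 = 52.0823
  Layout 4, Did not convert: 106×235/462 = 53.9177
Contributions (O − E)²/E:
  (65 − 41.7641)²/41.7641 = 12.9275
  (20 − 43.2359)²/43.2359 = 12.4875
  (63 − 71.2446)²/71.2446 = 0.9541
  (82 − 73.7554)²/73.7554 = 0.9216
  (61 − 61.9091)²/61.9091 = 0.0133
  (65 − 64.0909)²/64.0909 = 0.0129
  (38 − 52.0823)²/52.0823 = 3.8077
  (68 − 53.9177)²/53.9177 = 3.6780
χ² = 12.9275 + 12.4875 + 0.9541 + 0.9216 + 0.0133 + 0.0129 + 3.8077 + 3.6780 = 34.803

34.803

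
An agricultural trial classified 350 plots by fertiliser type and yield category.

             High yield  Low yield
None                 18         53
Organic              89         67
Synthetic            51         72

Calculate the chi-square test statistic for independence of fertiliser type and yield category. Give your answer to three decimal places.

Row totals: 71, 156, 123. Column totals: 158, 192. Grand total N = 350.
Expected counts (row total × column total / N):
  None, High yield: 71×158/350 = 32.0514
  None, Low yield: 71×192/350 = 38.9486
  Organic, High yield: 156×158/350 = 70.4229
  Organic, Low yield: 156×192/350 = 85.5771
  Synthetic, High yield: 123×158/350 = 55.5257
  Synthetic, Low yield: 123×192/350 = 67.4743
Contributions (O − E)²/E:
  (18 − 32.0514)²/32.0514 = 6.1602
  (53 − 38.9486)²/38.9486 = 5.0693
  (89 − 70.4229)²/70.4229 = 4.9005
  (67 − 85.5771)²/85.5771 = 4.0327
  (51 − 55.5257)²/55.5257 = 0.3689
  (72 − 67.4743)²/67.4743 = 0.3036
χ² = 6.1602 + 5.0693 + 4.9005 + 4.0327 + 0.3689 + 0.3036 = 20.835

20.835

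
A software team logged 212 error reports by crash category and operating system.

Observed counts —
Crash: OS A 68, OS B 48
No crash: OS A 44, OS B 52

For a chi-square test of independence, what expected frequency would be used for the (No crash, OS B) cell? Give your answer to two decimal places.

45.28

Row total (No crash) = 96; column total (OS B) = 100; grand total N = 212.
Expected count = (row total × column total) / N = 96 × 100 / 212 = 45.28.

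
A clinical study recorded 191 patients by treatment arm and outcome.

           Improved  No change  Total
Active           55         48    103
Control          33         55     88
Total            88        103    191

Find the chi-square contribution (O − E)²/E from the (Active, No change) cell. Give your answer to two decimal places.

1.02

Row total (Active) = 103; column total (No change) = 103; N = 191.
Expected count E = 103 × 103 / 191 = 55.545.
Contribution = (O − E)²/E = (48 − 55.545)² / 55.545 = 1.02.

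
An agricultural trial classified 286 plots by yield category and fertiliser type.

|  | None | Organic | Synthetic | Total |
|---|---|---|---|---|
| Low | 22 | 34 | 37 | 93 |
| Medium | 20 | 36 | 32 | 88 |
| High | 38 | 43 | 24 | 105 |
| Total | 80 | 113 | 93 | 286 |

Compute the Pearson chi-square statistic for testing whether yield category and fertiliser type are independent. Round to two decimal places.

Grand total N = 286.
Expected counts (row total × column total / N):
  Low, None: 93×80/286 = 26.014
  Low, Organic: 93×113/286 = 36.745
  Low, Synthetic: 93×93/286 = 30.241
  Medium, None: 88×80/286 = 24.615
  Medium, Organic: 88×113/286 = 34.769
  Medium, Synthetic: 88×93/286 = 28.615
  High, None: 105×80/286 = 29.371
  High, Organic: 105×113/286 = 41.486
  High, Synthetic: 105×93/286 = 34.143
Contributions (O − E)²/E:
  (22 − 26.014)²/26.014 = 0.6194
  (34 − 36.745)²/36.745 = 0.2051
  (37 − 30.241)²/30.241 = 1.5107
  (20 − 24.615)²/24.615 = 0.8653
  (36 − 34.769)²/34.769 = 0.0436
  (32 − 28.615)²/28.615 = 0.4004
  (38 − 29.371)²/29.371 = 2.5351
  (43 − 41.486)²/41.486 = 0.0553
  (24 − 34.143)²/34.143 = 3.0132
χ² = 0.6194 + 0.2051 + 1.5107 + 0.8653 + 0.0436 + 0.4004 + 2.5351 + 0.0553 + 3.0132 = 9.25

9.25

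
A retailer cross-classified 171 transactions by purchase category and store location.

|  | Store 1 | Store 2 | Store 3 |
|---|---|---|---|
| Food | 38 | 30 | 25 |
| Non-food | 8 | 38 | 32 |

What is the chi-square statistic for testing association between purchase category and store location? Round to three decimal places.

20.206

Row totals: 93, 78. Column totals: 46, 68, 57. Grand total N = 171.
Expected counts (row total × column total / N):
  Food, Store 1: 93×46/171 = 25.0175
  Food, Store 2: 93×68/171 = 36.9825
  Food, Store 3: 93×57/171 = 31.0000
  Non-food, Store 1: 78×46/171 = 20.9825
  Non-food, Store 2: 78×68/171 = 31.0175
  Non-food, Store 3: 78×57/171 = 26.0000
Contributions (O − E)²/E:
  (38 − 25.0175)²/25.0175 = 6.7371
  (30 − 36.9825)²/36.9825 = 1.3183
  (25 − 31.0000)²/31.0000 = 1.1613
  (8 − 20.9825)²/20.9825 = 8.0327
  (38 − 31.0175)²/31.0175 = 1.5719
  (32 − 26.0000)²/26.0000 = 1.3846
χ² = 6.7371 + 1.3183 + 1.1613 + 8.0327 + 1.5719 + 1.3846 = 20.206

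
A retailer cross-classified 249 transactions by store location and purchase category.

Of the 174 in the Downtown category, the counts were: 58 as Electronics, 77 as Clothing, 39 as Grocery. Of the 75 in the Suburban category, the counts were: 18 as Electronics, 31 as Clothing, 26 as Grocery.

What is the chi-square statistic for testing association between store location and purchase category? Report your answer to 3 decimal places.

Row totals: 174, 75. Column totals: 76, 108, 65. Grand total N = 249.
Expected counts (row total × column total / N):
  Downtown, Electronics: 174×76/249 = 53.1084
  Downtown, Clothing: 174×108/249 = 75.4699
  Downtown, Grocery: 174×65/249 = 45.4217
  Suburban, Electronics: 75×76/249 = 22.8916
  Suburban, Clothing: 75×108/249 = 32.5301
  Suburban, Grocery: 75×65/249 = 19.5783
Contributions (O − E)²/E:
  (58 − 53.1084)²/53.1084 = 0.4505
  (77 − 75.4699)²/75.4699 = 0.0310
  (39 − 45.4217)²/45.4217 = 0.9079
  (18 − 22.8916)²/22.8916 = 1.0453
  (31 − 32.5301)²/32.5301 = 0.0720
  (26 − 19.5783)²/19.5783 = 2.1063
χ² = 0.4505 + 0.0310 + 0.9079 + 1.0453 + 0.0720 + 2.1063 = 4.613

4.613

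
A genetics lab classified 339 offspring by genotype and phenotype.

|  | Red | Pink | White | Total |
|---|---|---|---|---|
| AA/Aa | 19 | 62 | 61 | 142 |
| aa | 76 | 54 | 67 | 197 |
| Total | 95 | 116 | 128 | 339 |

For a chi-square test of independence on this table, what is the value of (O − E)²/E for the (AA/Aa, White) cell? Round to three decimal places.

Row total (AA/Aa) = 142; column total (White) = 128; N = 339.
Expected count E = 142 × 128 / 339 = 53.6165.
Contribution = (O − E)²/E = (61 − 53.6165)² / 53.6165 = 1.017.

1.017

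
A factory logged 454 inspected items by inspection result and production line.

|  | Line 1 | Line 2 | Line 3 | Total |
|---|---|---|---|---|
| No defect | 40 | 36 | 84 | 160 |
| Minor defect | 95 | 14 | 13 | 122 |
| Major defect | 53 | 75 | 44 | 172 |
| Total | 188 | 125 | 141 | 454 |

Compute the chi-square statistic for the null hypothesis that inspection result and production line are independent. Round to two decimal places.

Grand total N = 454.
Expected counts (row total × column total / N):
  No defect, Line 1: 160×188/454 = 66.256
  No defect, Line 2: 160×125/454 = 44.053
  No defect, Line 3: 160×141/454 = 49.692
  Minor defect, Line 1: 122×188/454 = 50.520
  Minor defect, Line 2: 122×125/454 = 33.590
  Minor defect, Line 3: 122×141/454 = 37.890
  Major defect, Line 1: 172×188/454 = 71.225
  Major defect, Line 2: 172×125/454 = 47.357
  Major defect, Line 3: 172×141/454 = 53.419
Contributions (O − E)²/E:
  (40 − 66.256)²/66.256 = 10.4048
  (36 − 44.053)²/44.053 = 1.4721
  (84 − 49.692)²/49.692 = 23.6867
  (95 − 50.520)²/50.520 = 39.1621
  (14 − 33.590)²/33.590 = 11.4251
  (13 − 37.890)²/37.890 = 16.3503
  (53 − 71.225)²/71.225 = 4.6634
  (75 − 47.357)²/47.357 = 16.1356
  (44 − 53.419)²/53.419 = 1.6608
χ² = 10.4048 + 1.4721 + 23.6867 + 39.1621 + 11.4251 + 16.3503 + 4.6634 + 16.1356 + 1.6608 = 124.96

124.96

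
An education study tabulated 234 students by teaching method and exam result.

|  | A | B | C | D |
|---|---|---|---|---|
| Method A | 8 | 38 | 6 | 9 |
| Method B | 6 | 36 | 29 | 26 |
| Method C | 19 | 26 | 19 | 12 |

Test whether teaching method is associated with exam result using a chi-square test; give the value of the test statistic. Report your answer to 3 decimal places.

28.677

Row totals: 61, 97, 76. Column totals: 33, 100, 54, 47. Grand total N = 234.
Expected counts (row total × column total / N):
  Method A, A: 61×33/234 = 8.6026
  Method A, B: 61×100/234 = 26.0684
  Method A, C: 61×54/234 = 14.0769
  Method A, D: 61×47/234 = 12.2521
  Method B, A: 97×33/234 = 13.6795
  Method B, B: 97×100/234 = 41.4530
  Method B, C: 97×54/234 = 22.3846
  Method B, D: 97×47/234 = 19.4829
  Method C, A: 76×33/234 = 10.7179
  Method C, B: 76×100/234 = 32.4786
  Method C, C: 76×54/234 = 17.5385
  Method C, D: 76×47/234 = 15.2650
Contributions (O − E)²/E:
  (8 − 8.6026)²/8.6026 = 0.0422
  (38 − 26.0684)²/26.0684 = 5.4611
  (6 − 14.0769)²/14.0769 = 4.6343
  (9 − 12.2521)²/12.2521 = 0.8632
  (6 − 13.6795)²/13.6795 = 4.3112
  (36 − 41.4530)²/41.4530 = 0.7173
  (29 − 22.3846)²/22.3846 = 1.9551
  (26 − 19.4829)²/19.4829 = 2.1800
  (19 − 10.7179)²/10.7179 = 6.3999
  (26 − 32.4786)²/32.4786 = 1.2923
  (19 − 17.5385)²/17.5385 = 0.1218
  (12 − 15.2650)²/15.2650 = 0.6983
χ² = 0.0422 + 5.4611 + 4.6343 + 0.8632 + 4.3112 + 0.7173 + 1.9551 + 2.1800 + 6.3999 + 1.2923 + 0.1218 + 0.6983 = 28.677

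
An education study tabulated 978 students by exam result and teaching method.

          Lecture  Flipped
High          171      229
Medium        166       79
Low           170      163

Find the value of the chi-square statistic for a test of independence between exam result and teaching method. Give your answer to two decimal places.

Row totals: 400, 245, 333. Column totals: 507, 471. Grand total N = 978.
Expected counts (row total × column total / N):
  High, Lecture: 400×507/978 = 207.362
  High, Flipped: 400×471/978 = 192.638
  Medium, Lecture: 245×507/978 = 127.009
  Medium, Flipped: 245×471/978 = 117.991
  Low, Lecture: 333×507/978 = 172.629
  Low, Flipped: 333×471/978 = 160.371
Contributions (O − E)²/E:
  (171 − 207.362)²/207.362 = 6.3763
  (229 − 192.638)²/192.638 = 6.8636
  (166 − 127.009)²/127.009 = 11.9700
  (79 − 117.991)²/117.991 = 12.8849
  (170 − 172.629)²/172.629 = 0.0400
  (163 − 160.371)²/160.371 = 0.0431
χ² = 6.3763 + 6.8636 + 11.9700 + 12.8849 + 0.0400 + 0.0431 = 38.18

38.18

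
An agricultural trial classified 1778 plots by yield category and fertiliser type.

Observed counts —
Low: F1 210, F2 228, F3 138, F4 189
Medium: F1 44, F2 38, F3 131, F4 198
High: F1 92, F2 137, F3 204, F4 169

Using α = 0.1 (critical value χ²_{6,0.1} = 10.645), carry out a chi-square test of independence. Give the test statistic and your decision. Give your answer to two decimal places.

Row totals: 765, 411, 602. Column totals: 346, 403, 473, 556. Grand total N = 1778.
Expected counts (row total × column total / N):
  Low, F1: 765×346/1778 = 148.870
  Low, F2: 765×403/1778 = 173.394
  Low, F3: 765×473/1778 = 203.512
  Low, F4: 765×556/1778 = 239.224
  Medium, F1: 411×346/1778 = 79.981
  Medium, F2: 411×403/1778 = 93.157
  Medium, F3: 411×473/1778 = 109.338
  Medium, F4: 411×556/1778 = 128.524
  High, F1: 602×346/1778 = 117.150
  High, F2: 602×403/1778 = 136.449
  High, F3: 602×473/1778 = 160.150
  High, F4: 602×556/1778 = 188.252
Contributions (O − E)²/E:
  (210 − 148.870)²/148.870 = 25.1016
  (228 − 173.394)²/173.394 = 17.1968
  (138 − 203.512)²/203.512 = 21.0888
  (189 − 239.224)²/239.224 = 10.5443
  (44 − 79.981)²/79.981 = 16.1867
  (38 − 93.157)²/93.157 = 32.6577
  (131 − 109.338)²/109.338 = 4.2917
  (198 − 128.524)²/128.524 = 37.5565
  (92 − 117.150)²/117.150 = 5.3993
  (137 − 136.449)²/136.449 = 0.0022
  (204 − 160.150)²/160.150 = 12.0064
  (169 − 188.252)²/188.252 = 1.9688
χ² = 25.1016 + 17.1968 + 21.0888 + 10.5443 + 16.1867 + 32.6577 + 4.2917 + 37.5565 + 5.3993 + 0.0022 + 12.0064 + 1.9688 = 184.00
df = (3−1)(4−1) = 6. Since 184.00 > 10.645, reject the null hypothesis of independence at α = 0.1.

184.00; reject H₀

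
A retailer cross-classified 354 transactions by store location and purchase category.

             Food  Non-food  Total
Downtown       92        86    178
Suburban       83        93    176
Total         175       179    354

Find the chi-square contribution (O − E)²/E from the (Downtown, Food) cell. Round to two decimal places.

Row total (Downtown) = 178; column total (Food) = 175; N = 354.
Expected count E = 178 × 175 / 354 = 87.994.
Contribution = (O − E)²/E = (92 − 87.994)² / 87.994 = 0.18.

0.18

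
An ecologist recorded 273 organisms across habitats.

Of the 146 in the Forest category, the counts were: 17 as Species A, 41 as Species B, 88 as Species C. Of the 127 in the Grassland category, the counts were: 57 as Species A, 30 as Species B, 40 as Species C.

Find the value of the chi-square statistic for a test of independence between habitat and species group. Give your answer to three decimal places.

40.198

Row totals: 146, 127. Column totals: 74, 71, 128. Grand total N = 273.
Expected counts (row total × column total / N):
  Forest, Species A: 146×74/273 = 39.5751
  Forest, Species B: 146×71/273 = 37.9707
  Forest, Species C: 146×128/273 = 68.4542
  Grassland, Species A: 127×74/273 = 34.4249
  Grassland, Species B: 127×71/273 = 33.0293
  Grassland, Species C: 127×128/273 = 59.5458
Contributions (O − E)²/E:
  (17 − 39.5751)²/39.5751 = 12.8777
  (41 − 37.9707)²/37.9707 = 0.2417
  (88 − 68.4542)²/68.4542 = 5.5809
  (57 − 34.4249)²/34.4249 = 14.8043
  (30 − 33.0293)²/33.0293 = 0.2778
  (40 − 59.5458)²/59.5458 = 6.4159
χ² = 12.8777 + 0.2417 + 5.5809 + 14.8043 + 0.2778 + 6.4159 = 40.198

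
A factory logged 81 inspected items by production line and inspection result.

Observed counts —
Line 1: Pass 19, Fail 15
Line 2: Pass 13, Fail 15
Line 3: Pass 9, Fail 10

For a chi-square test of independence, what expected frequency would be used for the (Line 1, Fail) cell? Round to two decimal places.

16.79

Row total (Line 1) = 34; column total (Fail) = 40; grand total N = 81.
Expected count = (row total × column total) / N = 34 × 40 / 81 = 16.79.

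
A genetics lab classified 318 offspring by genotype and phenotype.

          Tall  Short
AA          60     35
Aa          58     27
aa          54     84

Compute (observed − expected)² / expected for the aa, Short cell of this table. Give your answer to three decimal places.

Row total (aa) = 138; column total (Short) = 146; N = 318.
Expected count E = 138 × 146 / 318 = 63.3585.
Contribution = (O − E)²/E = (84 − 63.3585)² / 63.3585 = 6.725.

6.725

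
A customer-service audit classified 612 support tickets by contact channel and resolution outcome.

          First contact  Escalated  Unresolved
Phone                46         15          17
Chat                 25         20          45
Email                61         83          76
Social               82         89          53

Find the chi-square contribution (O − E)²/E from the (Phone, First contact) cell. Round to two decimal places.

Row total (Phone) = 78; column total (First contact) = 214; N = 612.
Expected count E = 78 × 214 / 612 = 27.2745.
Contribution = (O − E)²/E = (46 − 27.2745)² / 27.2745 = 12.86.

12.86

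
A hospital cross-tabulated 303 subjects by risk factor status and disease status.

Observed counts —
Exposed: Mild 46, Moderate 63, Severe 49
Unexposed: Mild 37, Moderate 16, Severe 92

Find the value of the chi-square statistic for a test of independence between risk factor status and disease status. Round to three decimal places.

Row totals: 158, 145. Column totals: 83, 79, 141. Grand total N = 303.
Expected counts (row total × column total / N):
  Exposed, Mild: 158×83/303 = 43.2805
  Exposed, Moderate: 158×79/303 = 41.1947
  Exposed, Severe: 158×141/303 = 73.5248
  Unexposed, Mild: 145×83/303 = 39.7195
  Unexposed, Moderate: 145×79/303 = 37.8053
  Unexposed, Severe: 145×141/303 = 67.4752
Contributions (O − E)²/E:
  (46 − 43.2805)²/43.2805 = 0.1709
  (63 − 41.1947)²/41.1947 = 11.5420
  (49 − 73.5248)²/73.5248 = 8.1804
  (37 − 39.7195)²/39.7195 = 0.1862
  (16 − 37.8053)²/37.8053 = 12.5768
  (92 − 67.4752)²/67.4752 = 8.9139
χ² = 0.1709 + 11.5420 + 8.1804 + 0.1862 + 12.5768 + 8.9139 = 41.570

41.570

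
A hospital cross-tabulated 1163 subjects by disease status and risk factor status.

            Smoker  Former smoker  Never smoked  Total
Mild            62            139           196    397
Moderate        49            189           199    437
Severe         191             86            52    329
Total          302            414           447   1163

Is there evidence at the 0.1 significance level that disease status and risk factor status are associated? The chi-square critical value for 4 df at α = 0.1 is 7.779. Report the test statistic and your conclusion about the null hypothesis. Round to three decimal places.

Grand total N = 1163.
Expected counts (row total × column total / N):
  Mild, Smoker: 397×302/1163 = 103.0903
  Mild, Former smoker: 397×414/1163 = 141.3224
  Mild, Never smoked: 397×447/1163 = 152.5873
  Moderate, Smoker: 437×302/1163 = 113.4772
  Moderate, Former smoker: 437×414/1163 = 155.5615
  Moderate, Never smoked: 437×447/1163 = 167.9613
  Severe, Smoker: 329×302/1163 = 85.4325
  Severe, Former smoker: 329×414/1163 = 117.1161
  Severe, Never smoked: 329×447/1163 = 126.4514
Contributions (O − E)²/E:
  (62 − 103.0903)²/103.0903 = 16.3780
  (139 − 141.3224)²/141.3224 = 0.0382
  (196 − 152.5873)²/152.5873 = 12.3514
  (49 − 113.4772)²/113.4772 = 36.6356
  (189 − 155.5615)²/155.5615 = 7.1877
  (199 − 167.9613)²/167.9613 = 5.7359
  (191 − 85.4325)²/85.4325 = 130.4480
  (86 − 117.1161)²/117.1161 = 8.2671
  (52 − 126.4514)²/126.4514 = 43.8351
χ² = 16.3780 + 0.0382 + 12.3514 + 36.6356 + 7.1877 + 5.7359 + 130.4480 + 8.2671 + 43.8351 = 260.877
df = (3−1)(3−1) = 4. Since 260.877 > 7.779, reject the null hypothesis of independence at α = 0.1.

260.877; reject H₀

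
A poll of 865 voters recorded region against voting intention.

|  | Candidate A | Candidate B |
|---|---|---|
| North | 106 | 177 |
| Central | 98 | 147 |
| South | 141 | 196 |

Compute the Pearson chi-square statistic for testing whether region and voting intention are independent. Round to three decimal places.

1.235

Row totals: 283, 245, 337. Column totals: 345, 520. Grand total N = 865.
Expected counts (row total × column total / N):
  North, Candidate A: 283×345/865 = 112.8728
  North, Candidate B: 283×520/865 = 170.1272
  Central, Candidate A: 245×345/865 = 97.7168
  Central, Candidate B: 245×520/865 = 147.2832
  South, Candidate A: 337×345/865 = 134.4104
  South, Candidate B: 337×520/865 = 202.5896
Contributions (O − E)²/E:
  (106 − 112.8728)²/112.8728 = 0.4185
  (177 − 170.1272)²/170.1272 = 0.2776
  (98 − 97.7168)²/97.7168 = 0.0008
  (147 − 147.2832)²/147.2832 = 0.0005
  (141 − 134.4104)²/134.4104 = 0.3231
  (196 − 202.5896)²/202.5896 = 0.2143
χ² = 0.4185 + 0.2776 + 0.0008 + 0.0005 + 0.3231 + 0.2143 = 1.235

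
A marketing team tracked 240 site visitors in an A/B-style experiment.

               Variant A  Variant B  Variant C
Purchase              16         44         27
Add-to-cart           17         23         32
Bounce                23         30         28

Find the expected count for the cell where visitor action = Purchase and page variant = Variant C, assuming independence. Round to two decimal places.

Row total (Purchase) = 87; column total (Variant C) = 87; grand total N = 240.
Expected count = (row total × column total) / N = 87 × 87 / 240 = 31.54.

31.54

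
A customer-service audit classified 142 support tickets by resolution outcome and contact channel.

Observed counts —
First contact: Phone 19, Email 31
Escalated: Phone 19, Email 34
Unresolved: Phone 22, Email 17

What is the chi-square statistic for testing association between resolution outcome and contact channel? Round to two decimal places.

4.47

Row totals: 50, 53, 39. Column totals: 60, 82. Grand total N = 142.
Expected counts (row total × column total / N):
  First contact, Phone: 50×60/142 = 21.1268
  First contact, Email: 50×82/142 = 28.8732
  Escalated, Phone: 53×60/142 = 22.3944
  Escalated, Email: 53×82/142 = 30.6056
  Unresolved, Phone: 39×60/142 = 16.4789
  Unresolved, Email: 39×82/142 = 22.5211
Contributions (O − E)²/E:
  (19 − 21.1268)²/21.1268 = 0.2141
  (31 − 28.8732)²/28.8732 = 0.1567
  (19 − 22.3944)²/22.3944 = 0.5145
  (34 − 30.6056)²/30.6056 = 0.3765
  (22 − 16.4789)²/16.4789 = 1.8498
  (17 − 22.5211)²/22.5211 = 1.3535
χ² = 0.2141 + 0.1567 + 0.5145 + 0.3765 + 1.8498 + 1.3535 = 4.47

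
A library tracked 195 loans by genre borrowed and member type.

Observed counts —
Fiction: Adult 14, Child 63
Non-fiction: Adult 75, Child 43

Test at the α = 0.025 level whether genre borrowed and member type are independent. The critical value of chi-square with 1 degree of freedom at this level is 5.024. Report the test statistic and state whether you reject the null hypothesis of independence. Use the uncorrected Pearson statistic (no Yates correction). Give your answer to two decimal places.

38.67; reject H₀

Row totals: 77, 118. Column totals: 89, 106. Grand total N = 195.
Expected counts (row total × column total / N):
  Fiction, Adult: 77×89/195 = 35.144
  Fiction, Child: 77×106/195 = 41.856
  Non-fiction, Adult: 118×89/195 = 53.856
  Non-fiction, Child: 118×106/195 = 64.144
Contributions (O − E)²/E:
  (14 − 35.144)²/35.144 = 12.7211
  (63 − 41.856)²/41.856 = 10.6811
  (75 − 53.856)²/53.856 = 8.3012
  (43 − 64.144)²/64.144 = 6.9698
χ² = 12.7211 + 10.6811 + 8.3012 + 6.9698 = 38.67
df = (2−1)(2−1) = 1. Since 38.67 > 5.024, reject the null hypothesis of independence at α = 0.025.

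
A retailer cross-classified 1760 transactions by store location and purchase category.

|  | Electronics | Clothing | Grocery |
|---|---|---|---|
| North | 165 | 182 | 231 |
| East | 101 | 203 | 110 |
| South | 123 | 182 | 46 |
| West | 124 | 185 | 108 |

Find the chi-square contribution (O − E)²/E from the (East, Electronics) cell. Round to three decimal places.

Row total (East) = 414; column total (Electronics) = 513; N = 1760.
Expected count E = 414 × 513 / 1760 = 120.6716.
Contribution = (O − E)²/E = (101 − 120.6716)² / 120.6716 = 3.207.

3.207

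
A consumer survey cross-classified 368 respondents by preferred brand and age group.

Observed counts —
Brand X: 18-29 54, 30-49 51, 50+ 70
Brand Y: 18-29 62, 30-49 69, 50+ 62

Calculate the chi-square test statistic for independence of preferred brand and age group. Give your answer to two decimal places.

2.86

Row totals: 175, 193. Column totals: 116, 120, 132. Grand total N = 368.
Expected counts (row total × column total / N):
  Brand X, 18-29: 175×116/368 = 55.163
  Brand X, 30-49: 175×120/368 = 57.065
  Brand X, 50+: 175×132/368 = 62.772
  Brand Y, 18-29: 193×116/368 = 60.837
  Brand Y, 30-49: 193×120/368 = 62.935
  Brand Y, 50+: 193×132/368 = 69.228
Contributions (O − E)²/E:
  (54 − 55.163)²/55.163 = 0.0245
  (51 − 57.065)²/57.065 = 0.6446
  (70 − 62.772)²/62.772 = 0.8323
  (62 − 60.837)²/60.837 = 0.0222
  (69 − 62.935)²/62.935 = 0.5845
  (62 − 69.228)²/69.228 = 0.7547
χ² = 0.0245 + 0.6446 + 0.8323 + 0.0222 + 0.5845 + 0.7547 = 2.86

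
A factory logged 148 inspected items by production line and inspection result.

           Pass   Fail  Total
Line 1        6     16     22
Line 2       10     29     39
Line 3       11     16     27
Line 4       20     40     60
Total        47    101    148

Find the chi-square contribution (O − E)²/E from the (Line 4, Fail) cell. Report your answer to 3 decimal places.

0.022

Row total (Line 4) = 60; column total (Fail) = 101; N = 148.
Expected count E = 60 × 101 / 148 = 40.9459.
Contribution = (O − E)²/E = (40 − 40.9459)² / 40.9459 = 0.022.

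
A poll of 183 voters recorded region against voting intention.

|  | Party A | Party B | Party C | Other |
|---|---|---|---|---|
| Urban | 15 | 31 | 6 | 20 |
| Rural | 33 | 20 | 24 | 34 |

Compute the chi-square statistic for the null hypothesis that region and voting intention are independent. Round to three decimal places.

15.966

Row totals: 72, 111. Column totals: 48, 51, 30, 54. Grand total N = 183.
Expected counts (row total × column total / N):
  Urban, Party A: 72×48/183 = 18.8852
  Urban, Party B: 72×51/183 = 20.0656
  Urban, Party C: 72×30/183 = 11.8033
  Urban, Other: 72×54/183 = 21.2459
  Rural, Party A: 111×48/183 = 29.1148
  Rural, Party B: 111×51/183 = 30.9344
  Rural, Party C: 111×30/183 = 18.1967
  Rural, Other: 111×54/183 = 32.7541
Contributions (O − E)²/E:
  (15 − 18.8852)²/18.8852 = 0.7993
  (31 − 20.0656)²/20.0656 = 5.9585
  (6 − 11.8033)²/11.8033 = 2.8533
  (20 − 21.2459)²/21.2459 = 0.0731
  (33 − 29.1148)²/29.1148 = 0.5185
  (20 − 30.9344)²/30.9344 = 3.8650
  (24 − 18.1967)²/18.1967 = 1.8508
  (34 − 32.7541)²/32.7541 = 0.0474
χ² = 0.7993 + 5.9585 + 2.8533 + 0.0731 + 0.5185 + 3.8650 + 1.8508 + 0.0474 = 15.966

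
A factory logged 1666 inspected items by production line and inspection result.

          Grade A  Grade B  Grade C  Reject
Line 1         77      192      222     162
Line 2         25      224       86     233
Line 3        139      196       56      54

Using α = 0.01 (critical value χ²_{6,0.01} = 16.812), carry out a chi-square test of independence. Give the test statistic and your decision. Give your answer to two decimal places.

Row totals: 653, 568, 445. Column totals: 241, 612, 364, 449. Grand total N = 1666.
Expected counts (row total × column total / N):
  Line 1, Grade A: 653×241/1666 = 94.4616
  Line 1, Grade B: 653×612/1666 = 239.8776
  Line 1, Grade C: 653×364/1666 = 142.6723
  Line 1, Reject: 653×449/1666 = 175.9886
  Line 2, Grade A: 568×241/1666 = 82.1657
  Line 2, Grade B: 568×612/1666 = 208.6531
  Line 2, Grade C: 568×364/1666 = 124.1008
  Line 2, Reject: 568×449/1666 = 153.0804
  Line 3, Grade A: 445×241/1666 = 64.3727
  Line 3, Grade B: 445×612/1666 = 163.4694
  Line 3, Grade C: 445×364/1666 = 97.2269
  Line 3, Reject: 445×449/1666 = 119.9310
Contributions (O − E)²/E:
  (77 − 94.4616)²/94.4616 = 3.2278
  (192 − 239.8776)²/239.8776 = 9.5560
  (222 − 142.6723)²/142.6723 = 44.1073
  (162 − 175.9886)²/175.9886 = 1.1119
  (25 − 82.1657)²/82.1657 = 39.7723
  (224 − 208.6531)²/208.6531 = 1.1288
  (86 − 124.1008)²/124.1008 = 11.6975
  (233 − 153.0804)²/153.0804 = 41.7241
  (139 − 64.3727)²/64.3727 = 86.5155
  (196 − 163.4694)²/163.4694 = 6.4736
  (56 − 97.2269)²/97.2269 = 17.4813
  (54 − 119.9310)²/119.9310 = 36.2450
χ² = 3.2278 + 9.5560 + 44.1073 + 1.1119 + 39.7723 + 1.1288 + 11.6975 + 41.7241 + 86.5155 + 6.4736 + 17.4813 + 36.2450 = 299.04
df = (3−1)(4−1) = 6. Since 299.04 > 16.812, reject the null hypothesis of independence at α = 0.01.

299.04; reject H₀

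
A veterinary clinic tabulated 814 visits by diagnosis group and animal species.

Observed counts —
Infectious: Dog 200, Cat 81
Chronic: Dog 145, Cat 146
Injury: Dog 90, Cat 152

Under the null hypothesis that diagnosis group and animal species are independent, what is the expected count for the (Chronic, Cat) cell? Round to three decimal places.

Row total (Chronic) = 291; column total (Cat) = 379; grand total N = 814.
Expected count = (row total × column total) / N = 291 × 379 / 814 = 135.490.

135.490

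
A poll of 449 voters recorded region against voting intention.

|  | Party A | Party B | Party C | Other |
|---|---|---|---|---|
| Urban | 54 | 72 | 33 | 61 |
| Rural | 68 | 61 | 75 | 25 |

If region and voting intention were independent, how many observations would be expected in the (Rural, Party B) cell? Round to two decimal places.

67.83

Row total (Rural) = 229; column total (Party B) = 133; grand total N = 449.
Expected count = (row total × column total) / N = 229 × 133 / 449 = 67.83.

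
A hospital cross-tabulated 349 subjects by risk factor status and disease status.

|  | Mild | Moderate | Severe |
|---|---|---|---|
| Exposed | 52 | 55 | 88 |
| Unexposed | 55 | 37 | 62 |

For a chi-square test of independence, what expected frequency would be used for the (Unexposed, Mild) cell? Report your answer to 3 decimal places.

47.215

Row total (Unexposed) = 154; column total (Mild) = 107; grand total N = 349.
Expected count = (row total × column total) / N = 154 × 107 / 349 = 47.215.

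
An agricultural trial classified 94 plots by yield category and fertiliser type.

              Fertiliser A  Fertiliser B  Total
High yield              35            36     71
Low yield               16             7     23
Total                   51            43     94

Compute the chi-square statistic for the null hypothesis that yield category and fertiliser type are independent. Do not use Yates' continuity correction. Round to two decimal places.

Grand total N = 94.
Expected counts (row total × column total / N):
  High yield, Fertiliser A: 71×51/94 = 38.521
  High yield, Fertiliser B: 71×43/94 = 32.479
  Low yield, Fertiliser A: 23×51/94 = 12.479
  Low yield, Fertiliser B: 23×43/94 = 10.521
Contributions (O − E)²/E:
  (35 − 38.521)²/38.521 = 0.3218
  (36 − 32.479)²/32.479 = 0.3817
  (16 − 12.479)²/12.479 = 0.9935
  (7 − 10.521)²/10.521 = 1.1784
χ² = 0.3218 + 0.3817 + 0.9935 + 1.1784 = 2.88

2.88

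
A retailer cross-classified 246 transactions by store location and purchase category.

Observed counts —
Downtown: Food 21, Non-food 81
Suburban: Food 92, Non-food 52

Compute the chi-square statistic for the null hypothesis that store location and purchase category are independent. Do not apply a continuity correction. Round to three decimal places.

Row totals: 102, 144. Column totals: 113, 133. Grand total N = 246.
Expected counts (row total × column total / N):
  Downtown, Food: 102×113/246 = 46.85366
  Downtown, Non-food: 102×133/246 = 55.14634
  Suburban, Food: 144×113/246 = 66.14634
  Suburban, Non-food: 144×133/246 = 77.85366
Contributions (O − E)²/E:
  (21 − 46.85366)²/46.85366 = 14.2659
  (81 − 55.14634)²/55.14634 = 12.1207
  (92 − 66.14634)²/66.14634 = 10.1050
  (52 − 77.85366)²/77.85366 = 8.5855
χ² = 14.2659 + 12.1207 + 10.1050 + 8.5855 = 45.077

45.077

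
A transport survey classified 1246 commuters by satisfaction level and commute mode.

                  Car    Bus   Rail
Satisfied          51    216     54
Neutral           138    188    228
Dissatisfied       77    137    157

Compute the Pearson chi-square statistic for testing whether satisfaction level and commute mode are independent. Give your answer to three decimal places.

Row totals: 321, 554, 371. Column totals: 266, 541, 439. Grand total N = 1246.
Expected counts (row total × column total / N):
  Satisfied, Car: 321×266/1246 = 68.5281
  Satisfied, Bus: 321×541/1246 = 139.3748
  Satisfied, Rail: 321×439/1246 = 113.0971
  Neutral, Car: 554×266/1246 = 118.2697
  Neutral, Bus: 554×541/1246 = 240.5409
  Neutral, Rail: 554×439/1246 = 195.1894
  Dissatisfied, Car: 371×266/1246 = 79.2022
  Dissatisfied, Bus: 371×541/1246 = 161.0843
  Dissatisfied, Rail: 371×439/1246 = 130.7135
Contributions (O − E)²/E:
  (51 − 68.5281)²/68.5281 = 4.4833
  (216 − 139.3748)²/139.3748 = 42.1268
  (54 − 113.0971)²/113.0971 = 30.8803
  (138 − 118.2697)²/118.2697 = 3.2915
  (188 − 240.5409)²/240.5409 = 11.4764
  (228 − 195.1894)²/195.1894 = 5.5153
  (77 − 79.2022)²/79.2022 = 0.0612
  (137 − 161.0843)²/161.0843 = 3.6009
  (157 − 130.7135)²/130.7135 = 5.2862
χ² = 4.4833 + 42.1268 + 30.8803 + 3.2915 + 11.4764 + 5.5153 + 0.0612 + 3.6009 + 5.2862 = 106.722

106.722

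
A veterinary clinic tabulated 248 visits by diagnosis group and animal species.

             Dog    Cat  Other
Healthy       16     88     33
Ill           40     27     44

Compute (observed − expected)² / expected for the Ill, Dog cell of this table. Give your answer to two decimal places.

8.90

Row total (Ill) = 111; column total (Dog) = 56; N = 248.
Expected count E = 111 × 56 / 248 = 25.0645.
Contribution = (O − E)²/E = (40 − 25.0645)² / 25.0645 = 8.90.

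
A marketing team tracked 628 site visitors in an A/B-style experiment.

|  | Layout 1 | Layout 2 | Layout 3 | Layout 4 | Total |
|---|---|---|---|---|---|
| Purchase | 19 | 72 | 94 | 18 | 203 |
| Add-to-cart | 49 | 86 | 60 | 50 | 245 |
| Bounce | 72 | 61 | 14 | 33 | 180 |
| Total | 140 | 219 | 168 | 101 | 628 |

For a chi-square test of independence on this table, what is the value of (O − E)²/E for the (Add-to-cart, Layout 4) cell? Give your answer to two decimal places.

Row total (Add-to-cart) = 245; column total (Layout 4) = 101; N = 628.
Expected count E = 245 × 101 / 628 = 39.4029.
Contribution = (O − E)²/E = (50 − 39.4029)² / 39.4029 = 2.85.

2.85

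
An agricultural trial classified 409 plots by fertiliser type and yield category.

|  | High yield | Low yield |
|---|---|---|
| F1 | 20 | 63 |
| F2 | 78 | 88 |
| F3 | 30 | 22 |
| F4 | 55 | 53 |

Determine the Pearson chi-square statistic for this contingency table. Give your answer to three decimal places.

Row totals: 83, 166, 52, 108. Column totals: 183, 226. Grand total N = 409.
Expected counts (row total × column total / N):
  F1, High yield: 83×183/409 = 37.1369
  F1, Low yield: 83×226/409 = 45.8631
  F2, High yield: 166×183/409 = 74.2738
  F2, Low yield: 166×226/409 = 91.7262
  F3, High yield: 52×183/409 = 23.2665
  F3, Low yield: 52×226/409 = 28.7335
  F4, High yield: 108×183/409 = 48.3227
  F4, Low yield: 108×226/409 = 59.6773
Contributions (O − E)²/E:
  (20 − 37.1369)²/37.1369 = 7.9079
  (63 − 45.8631)²/45.8631 = 6.4033
  (78 − 74.2738)²/74.2738 = 0.1869
  (88 − 91.7262)²/91.7262 = 0.1514
  (30 − 23.2665)²/23.2665 = 1.9487
  (22 − 28.7335)²/28.7335 = 1.5779
  (55 − 48.3227)²/48.3227 = 0.9227
  (53 − 59.6773)²/59.6773 = 0.7471
χ² = 7.9079 + 6.4033 + 0.1869 + 0.1514 + 1.9487 + 1.5779 + 0.9227 + 0.7471 = 19.846

19.846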